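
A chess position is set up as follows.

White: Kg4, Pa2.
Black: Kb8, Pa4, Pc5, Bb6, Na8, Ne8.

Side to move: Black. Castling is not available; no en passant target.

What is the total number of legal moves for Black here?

Black to move; king on b8.
In check: no.
Legal moves: Ng7, Nec7, Nf6+, Nd6, Kc8, Kc7, Kb7, Ka7, Nac7, Bd8, Bc7, Ba7, Ba5, c4, a3.
Count: 15.

15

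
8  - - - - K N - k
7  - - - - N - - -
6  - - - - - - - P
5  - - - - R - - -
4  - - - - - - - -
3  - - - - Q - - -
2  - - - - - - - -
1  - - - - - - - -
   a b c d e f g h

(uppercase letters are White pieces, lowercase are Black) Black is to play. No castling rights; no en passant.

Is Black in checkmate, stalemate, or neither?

Black to move; black king on h8.
In check: no.
King squares — g7: attacked by Ph6; h7: attacked by Nf8; g8: attacked by Ne7.
Legal moves for Black: none.
Not in check and no legal moves → stalemate.

stalemate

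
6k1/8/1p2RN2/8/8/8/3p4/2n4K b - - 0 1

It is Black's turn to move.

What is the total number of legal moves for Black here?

Black to move; king on g8.
In check: yes, from the white knight on f6.
Legal moves: Kh8, Kf8, Kg7, Kf7.
Count: 4.

4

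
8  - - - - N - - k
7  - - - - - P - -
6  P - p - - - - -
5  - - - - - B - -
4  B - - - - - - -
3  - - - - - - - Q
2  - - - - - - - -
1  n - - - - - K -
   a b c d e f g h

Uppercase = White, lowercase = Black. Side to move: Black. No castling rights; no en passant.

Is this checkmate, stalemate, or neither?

Black to move; black king on h8.
In check: yes, from the white queen on h3.
King squares — g7: attacked by Ne8; h7: attacked by Qh3; g8: attacked by Pf7.
Legal moves for Black: none.
In check with no legal moves → checkmate.

checkmate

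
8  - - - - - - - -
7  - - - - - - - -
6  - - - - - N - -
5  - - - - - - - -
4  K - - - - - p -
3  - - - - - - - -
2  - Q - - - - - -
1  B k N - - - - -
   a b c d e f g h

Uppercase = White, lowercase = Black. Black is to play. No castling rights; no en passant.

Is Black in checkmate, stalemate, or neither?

checkmate

Black to move; black king on b1.
In check: yes, from the white queen on b2.
King squares — a1: attacked by Qb2; c1: attacked by Qb2; a2: attacked by Nc1; b2: attacked by Ba1; c2: attacked by Qb2.
Legal moves for Black: none.
In check with no legal moves → checkmate.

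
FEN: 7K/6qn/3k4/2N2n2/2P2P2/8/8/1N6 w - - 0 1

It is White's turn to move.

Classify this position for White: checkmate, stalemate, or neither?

White to move; white king on h8.
In check: yes, from the black queen on g7.
King squares — g7: attacked by Nf5; h7: attacked by Qg7; g8: attacked by Qg7.
Legal moves for White: none.
In check with no legal moves → checkmate.

checkmate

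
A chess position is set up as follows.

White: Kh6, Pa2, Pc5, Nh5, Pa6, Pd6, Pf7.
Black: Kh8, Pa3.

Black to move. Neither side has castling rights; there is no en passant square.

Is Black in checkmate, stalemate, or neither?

stalemate

Black to move; black king on h8.
In check: no.
King squares — g7: attacked by Nh5; h7: attacked by Kh6; g8: attacked by Pf7.
Legal moves for Black: none.
Not in check and no legal moves → stalemate.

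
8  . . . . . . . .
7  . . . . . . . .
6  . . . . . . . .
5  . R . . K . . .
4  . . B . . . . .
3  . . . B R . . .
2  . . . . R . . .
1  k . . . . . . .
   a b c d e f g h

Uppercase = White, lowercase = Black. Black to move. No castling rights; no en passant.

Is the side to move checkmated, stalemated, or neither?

stalemate

Black to move; black king on a1.
In check: no.
King squares — b1: attacked by Bd3; a2: attacked by Re2; b2: attacked by Re2.
Legal moves for Black: none.
Not in check and no legal moves → stalemate.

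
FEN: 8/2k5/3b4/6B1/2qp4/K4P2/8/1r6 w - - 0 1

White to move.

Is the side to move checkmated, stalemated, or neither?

White to move; white king on a3.
In check: yes, from the black bishop on d6.
King squares — a2: attacked by Qc4; b2: attacked by Rb1; b3: attacked by Rb1; a4: attacked by Qc4; b4: attacked by Rb1.
Legal moves for White: none.
In check with no legal moves → checkmate.

checkmate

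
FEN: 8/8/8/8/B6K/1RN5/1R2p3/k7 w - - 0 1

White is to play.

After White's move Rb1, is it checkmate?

yes

After Rb1: black king on a1; in check: yes, from the white rook on b1.
King squares — b1: attacked by Rb3; a2: attacked by Nc3; b2: attacked by Rb1.
Black has no legal moves → checkmate.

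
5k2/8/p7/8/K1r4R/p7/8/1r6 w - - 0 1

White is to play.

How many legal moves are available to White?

White to move; king on a4.
In check: yes, from the black rook on c4.
Legal moves: Ka5, Kxa3, Rxc4.
Count: 3.

3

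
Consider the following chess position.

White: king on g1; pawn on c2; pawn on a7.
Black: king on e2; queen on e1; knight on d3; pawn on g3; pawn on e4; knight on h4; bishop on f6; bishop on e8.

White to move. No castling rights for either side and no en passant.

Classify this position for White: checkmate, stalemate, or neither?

White to move; white king on g1.
In check: yes, from the black queen on e1.
King squares — f1: attacked by Qe1; h1: attacked by Qe1; f2: attacked by Qe1; g2: attacked by Nh4; h2: attacked by Pg3.
Legal moves for White: none.
In check with no legal moves → checkmate.

checkmate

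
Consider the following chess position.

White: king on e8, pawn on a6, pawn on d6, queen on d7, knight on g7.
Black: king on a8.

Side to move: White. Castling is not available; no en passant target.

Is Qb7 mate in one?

yes

After Qb7: black king on a8; in check: yes, from the white queen on b7.
King squares — a7: attacked by Qb7; b7: attacked by Pa6; b8: attacked by Qb7.
Black has no legal moves → checkmate.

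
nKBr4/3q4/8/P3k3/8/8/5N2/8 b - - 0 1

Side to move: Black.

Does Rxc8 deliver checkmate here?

yes

After Rxc8: white king on b8; in check: yes, from the black rook on c8.
King squares — a7: attacked by Qd7; b7: attacked by Qd7; c7: attacked by Qd7; a8: attacked by Rc8; c8: attacked by Qd7.
White has no legal moves → checkmate.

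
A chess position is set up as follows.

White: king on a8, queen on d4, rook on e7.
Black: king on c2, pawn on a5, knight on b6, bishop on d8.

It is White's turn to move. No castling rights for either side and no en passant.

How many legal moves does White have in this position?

4

White to move; king on a8.
In check: yes, from the black knight on b6.
Legal moves: Kb8, Kb7, Ka7, Qxb6.
Count: 4.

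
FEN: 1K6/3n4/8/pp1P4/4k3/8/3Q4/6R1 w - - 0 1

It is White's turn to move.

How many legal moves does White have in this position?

5

White to move; king on b8.
In check: yes, from the black knight on d7.
Legal moves: Kc8, Ka8, Kc7, Kb7, Ka7.
Count: 5.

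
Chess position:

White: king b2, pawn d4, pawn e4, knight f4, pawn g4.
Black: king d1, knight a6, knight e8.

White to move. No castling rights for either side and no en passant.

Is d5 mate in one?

After d5: black king on d1; in check: no.
Black is not in check, so this cannot be checkmate.

no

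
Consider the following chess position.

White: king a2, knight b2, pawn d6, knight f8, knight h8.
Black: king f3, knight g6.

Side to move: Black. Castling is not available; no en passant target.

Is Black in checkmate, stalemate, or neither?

Black to move; black king on f3.
In check: no.
Legal moves for Black: Nxh8, Nxf8, Ne7, Ne5, Nh4, Nf4, Kg4, Kf4, Ke4, Kg3, Ke3, Kg2, Kf2, Ke2.
Black has 14 legal moves and is not in check → neither.

neither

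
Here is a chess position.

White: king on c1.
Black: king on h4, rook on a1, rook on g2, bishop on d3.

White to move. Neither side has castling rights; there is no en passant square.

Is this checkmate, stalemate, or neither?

White to move; white king on c1.
In check: yes, from the black rook on a1.
King squares — b1: attacked by Ra1; d1: attacked by Ra1; b2: attacked by Rg2; c2: attacked by Rg2; d2: attacked by Rg2.
Legal moves for White: none.
In check with no legal moves → checkmate.

checkmate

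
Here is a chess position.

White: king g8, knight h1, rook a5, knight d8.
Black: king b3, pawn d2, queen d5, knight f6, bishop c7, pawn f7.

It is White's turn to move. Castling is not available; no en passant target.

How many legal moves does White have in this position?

3

White to move; king on g8.
In check: yes, from the black knight on f6.
Legal moves: Kh8, Kf8, Kg7.
Count: 3.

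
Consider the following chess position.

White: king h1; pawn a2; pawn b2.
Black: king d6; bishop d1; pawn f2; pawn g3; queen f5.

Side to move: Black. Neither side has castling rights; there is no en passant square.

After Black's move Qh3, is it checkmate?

yes

After Qh3: white king on h1; in check: yes, from the black queen on h3.
King squares — g1: attacked by Pf2; g2: attacked by Qh3; h2: attacked by Pg3.
White has no legal moves → checkmate.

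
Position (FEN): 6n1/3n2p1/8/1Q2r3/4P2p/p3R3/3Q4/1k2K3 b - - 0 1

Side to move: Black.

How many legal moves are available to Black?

2

Black to move; king on b1.
In check: yes, from the white queen on b5.
Legal moves: Ka1, Rxb5.
Count: 2.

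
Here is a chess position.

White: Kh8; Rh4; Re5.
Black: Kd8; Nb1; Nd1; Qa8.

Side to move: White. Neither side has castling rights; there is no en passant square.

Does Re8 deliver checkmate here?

After Re8: black king on d8; in check: yes, from the white rook on e8.
Black has 3 legal replies: Kxe8, Kd7, Kc7.
In check but a legal move exists → not checkmate.

no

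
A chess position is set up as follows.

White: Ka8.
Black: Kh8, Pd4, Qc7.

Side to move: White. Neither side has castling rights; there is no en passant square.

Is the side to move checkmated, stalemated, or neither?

White to move; white king on a8.
In check: no.
King squares — a7: attacked by Qc7; b7: attacked by Qc7; b8: attacked by Qc7.
Legal moves for White: none.
Not in check and no legal moves → stalemate.

stalemate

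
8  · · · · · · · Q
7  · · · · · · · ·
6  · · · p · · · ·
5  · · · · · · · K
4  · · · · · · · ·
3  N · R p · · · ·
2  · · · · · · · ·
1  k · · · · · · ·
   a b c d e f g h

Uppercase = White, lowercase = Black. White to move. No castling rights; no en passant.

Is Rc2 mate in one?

yes

After Rc2: black king on a1; in check: yes, from the white queen on h8.
King squares — b1: attacked by Na3; a2: attacked by Rc2; b2: attacked by Rc2.
Black has no legal moves → checkmate.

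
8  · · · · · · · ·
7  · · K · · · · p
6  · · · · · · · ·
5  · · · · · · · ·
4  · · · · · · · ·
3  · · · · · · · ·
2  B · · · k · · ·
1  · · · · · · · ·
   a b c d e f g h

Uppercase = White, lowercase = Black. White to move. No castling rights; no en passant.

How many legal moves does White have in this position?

15

White to move; king on c7.
In check: no.
Legal moves: Kd8, Kc8, Kb8, Kd7, Kb7, Kd6, Kc6, Kb6, Bg8, Bf7, Be6, Bd5, Bc4+, Bb3, Bb1.
Count: 15.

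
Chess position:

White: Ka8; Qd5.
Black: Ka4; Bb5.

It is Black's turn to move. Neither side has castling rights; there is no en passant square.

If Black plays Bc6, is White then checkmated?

After Bc6: white king on a8; in check: yes, from the black bishop on c6.
White has 3 legal replies: Kb8, Ka7, Qxc6+.
In check but a legal move exists → not checkmate.

no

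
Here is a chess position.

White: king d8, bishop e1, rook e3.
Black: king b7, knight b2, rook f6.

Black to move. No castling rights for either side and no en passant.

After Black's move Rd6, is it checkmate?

no

After Rd6: white king on d8; in check: yes, from the black rook on d6.
White has 2 legal replies: Ke8, Ke7.
In check but a legal move exists → not checkmate.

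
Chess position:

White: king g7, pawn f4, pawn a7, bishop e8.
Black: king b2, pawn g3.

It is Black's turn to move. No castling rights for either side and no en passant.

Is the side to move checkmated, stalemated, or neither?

Black to move; black king on b2.
In check: no.
Legal moves for Black: Kc3, Kb3, Ka3, Kc2, Ka2, Kc1, Kb1, Ka1, g2.
Black has 9 legal moves and is not in check → neither.

neither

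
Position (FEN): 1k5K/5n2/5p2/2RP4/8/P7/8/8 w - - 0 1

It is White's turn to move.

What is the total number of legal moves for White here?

3

White to move; king on h8.
In check: yes, from the black knight on f7.
Legal moves: Kg8, Kh7, Kg7.
Count: 3.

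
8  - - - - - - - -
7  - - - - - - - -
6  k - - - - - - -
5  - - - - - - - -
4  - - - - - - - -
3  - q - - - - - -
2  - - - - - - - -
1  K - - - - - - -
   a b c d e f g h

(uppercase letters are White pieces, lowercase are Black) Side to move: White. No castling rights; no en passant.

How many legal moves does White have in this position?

White to move; king on a1.
In check: no.
Legal moves: none.
Count: 0.

0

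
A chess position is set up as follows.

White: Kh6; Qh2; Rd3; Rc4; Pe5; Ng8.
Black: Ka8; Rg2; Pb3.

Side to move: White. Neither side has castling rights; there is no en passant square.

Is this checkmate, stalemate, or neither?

White to move; white king on h6.
In check: no.
Legal moves for White include: Ne7, Nf6, Kh7, Kh5, Rc8+, Rc7, Rc6, Rc5, Rh4, Rg4, Rf4, Re4, Rcd4, Rb4, Ra4+, Rcc3, Rc2, Rc1, ... (list truncated; more exist).
White has legal moves and is not in check → neither.

neither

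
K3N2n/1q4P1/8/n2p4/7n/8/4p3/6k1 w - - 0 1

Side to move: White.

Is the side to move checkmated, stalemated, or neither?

White to move; white king on a8.
In check: yes, from the black queen on b7.
King squares — a7: attacked by Qb7; b7: attacked by Na5; b8: attacked by Qb7.
Legal moves for White: none.
In check with no legal moves → checkmate.

checkmate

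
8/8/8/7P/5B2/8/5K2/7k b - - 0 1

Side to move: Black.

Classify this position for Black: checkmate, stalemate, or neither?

stalemate

Black to move; black king on h1.
In check: no.
King squares — g1: attacked by Kf2; g2: attacked by Kf2; h2: attacked by Bf4.
Legal moves for Black: none.
Not in check and no legal moves → stalemate.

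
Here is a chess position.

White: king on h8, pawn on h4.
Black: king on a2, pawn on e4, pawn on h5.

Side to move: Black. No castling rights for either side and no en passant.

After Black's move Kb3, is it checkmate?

After Kb3: white king on h8; in check: no.
White is not in check, so this cannot be checkmate.

no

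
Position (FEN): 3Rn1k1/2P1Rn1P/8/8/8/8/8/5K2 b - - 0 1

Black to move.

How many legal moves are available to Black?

4

Black to move; king on g8.
In check: yes, from the white pawn on h7.
Legal moves: Kh8, Kf8, Kxh7, Kg7.
Count: 4.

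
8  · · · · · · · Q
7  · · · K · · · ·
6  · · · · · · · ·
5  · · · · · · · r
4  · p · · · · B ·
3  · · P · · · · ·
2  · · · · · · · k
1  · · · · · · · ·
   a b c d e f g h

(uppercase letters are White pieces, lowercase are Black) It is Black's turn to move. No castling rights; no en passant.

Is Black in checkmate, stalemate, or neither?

neither

Black to move; black king on h2.
In check: no.
Legal moves for Black: Rxh8, Rh7+, Rh6, Rh4, Rh3, Kg3, Kg2, Kh1, Kg1, bxc3, b3.
Black has 11 legal moves and is not in check → neither.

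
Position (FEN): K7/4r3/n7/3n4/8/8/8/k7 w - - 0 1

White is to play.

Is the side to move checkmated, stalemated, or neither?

stalemate

White to move; white king on a8.
In check: no.
King squares — a7: attacked by Re7; b7: attacked by Re7; b8: attacked by Na6.
Legal moves for White: none.
Not in check and no legal moves → stalemate.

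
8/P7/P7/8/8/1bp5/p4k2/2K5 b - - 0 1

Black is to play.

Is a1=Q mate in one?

After a1=Q: white king on c1; in check: yes, from the black queen on a1.
King squares — b1: attacked by Qa1; d1: attacked by Qa1; b2: attacked by Qa1; c2: attacked by Bb3; d2: attacked by Pc3.
White has no legal moves → checkmate.

yes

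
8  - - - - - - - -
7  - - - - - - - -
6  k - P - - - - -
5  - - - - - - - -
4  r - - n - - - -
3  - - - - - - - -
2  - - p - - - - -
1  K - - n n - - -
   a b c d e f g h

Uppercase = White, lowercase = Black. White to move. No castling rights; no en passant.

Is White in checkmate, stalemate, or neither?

checkmate

White to move; white king on a1.
In check: yes, from the black rook on a4.
King squares — b1: attacked by Pc2; a2: attacked by Ra4; b2: attacked by Nd1.
Legal moves for White: none.
In check with no legal moves → checkmate.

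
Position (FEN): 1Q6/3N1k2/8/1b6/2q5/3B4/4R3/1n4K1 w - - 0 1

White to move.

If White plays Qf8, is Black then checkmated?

yes

After Qf8: black king on f7; in check: yes, from the white queen on f8.
King squares — e6: attacked by Re2; f6: attacked by Nd7; g6: attacked by Bd3; e7: attacked by Re2; g7: attacked by Qf8; e8: attacked by Re2; f8: attacked by Nd7; g8: attacked by Qf8.
Black has no legal moves → checkmate.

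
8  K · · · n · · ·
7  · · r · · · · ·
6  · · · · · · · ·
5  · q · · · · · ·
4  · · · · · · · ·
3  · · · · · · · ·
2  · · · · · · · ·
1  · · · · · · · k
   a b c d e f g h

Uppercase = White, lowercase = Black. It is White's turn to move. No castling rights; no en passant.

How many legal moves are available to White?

0

White to move; king on a8.
In check: no.
Legal moves: none.
Count: 0.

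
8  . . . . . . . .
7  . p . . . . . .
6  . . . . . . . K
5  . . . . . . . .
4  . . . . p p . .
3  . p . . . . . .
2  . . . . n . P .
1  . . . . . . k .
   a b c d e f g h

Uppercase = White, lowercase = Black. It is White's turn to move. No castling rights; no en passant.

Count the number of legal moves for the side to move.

7

White to move; king on h6.
In check: no.
Legal moves: Kh7, Kg7, Kg6, Kh5, Kg5, g3, g4.
Count: 7.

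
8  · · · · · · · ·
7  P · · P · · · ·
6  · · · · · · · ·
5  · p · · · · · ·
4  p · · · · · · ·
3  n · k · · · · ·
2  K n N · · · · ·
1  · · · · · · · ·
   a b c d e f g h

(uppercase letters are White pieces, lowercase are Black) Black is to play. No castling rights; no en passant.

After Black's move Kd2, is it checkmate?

After Kd2: white king on a2; in check: no.
White is not in check, so this cannot be checkmate.

no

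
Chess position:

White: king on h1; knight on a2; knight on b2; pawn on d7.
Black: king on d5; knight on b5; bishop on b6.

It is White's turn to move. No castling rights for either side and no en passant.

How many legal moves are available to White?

13

White to move; king on h1.
In check: no.
Legal moves: Nc4, Na4, Nd3, Nd1, Nb4+, Nc3+, Nc1, Kh2, Kg2, d8=Q+, d8=R+, d8=B, d8=N.
Count: 13.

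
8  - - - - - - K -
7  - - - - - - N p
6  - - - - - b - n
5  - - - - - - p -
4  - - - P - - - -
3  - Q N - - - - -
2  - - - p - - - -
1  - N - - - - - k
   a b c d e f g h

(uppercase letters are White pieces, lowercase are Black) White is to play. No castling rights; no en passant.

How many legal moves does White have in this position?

White to move; king on g8.
In check: yes, from the black knight on h6.
Legal moves: Kh8, Kf8, Kxh7.
Count: 3.

3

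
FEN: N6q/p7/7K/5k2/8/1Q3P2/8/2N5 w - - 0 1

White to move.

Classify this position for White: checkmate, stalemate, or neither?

White to move; white king on h6.
In check: yes, from the black queen on h8.
King squares — g5: attacked by Kf5; h5: attacked by Qh8; g6: attacked by Kf5; g7: attacked by Qh8; h7: attacked by Qh8.
Legal moves for White: none.
In check with no legal moves → checkmate.

checkmate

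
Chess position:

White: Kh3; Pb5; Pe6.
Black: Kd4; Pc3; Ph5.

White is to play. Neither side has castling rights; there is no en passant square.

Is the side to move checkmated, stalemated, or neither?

White to move; white king on h3.
In check: no.
Legal moves for White: Kh4, Kg3, Kh2, Kg2, e7, b6.
White has 6 legal moves and is not in check → neither.

neither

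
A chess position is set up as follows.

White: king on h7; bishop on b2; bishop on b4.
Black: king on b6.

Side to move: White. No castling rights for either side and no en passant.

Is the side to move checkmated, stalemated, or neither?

neither

White to move; white king on h7.
In check: no.
Legal moves for White include: Kh8, Kg8, Kg7, Kh6, Kg6, Bf8, Be7, Bd6, Bc5+, Ba5+, B4c3, B4a3, Bd2, Be1, Bh8, Bg7, Bf6, Be5, ... (list truncated; more exist).
White has legal moves and is not in check → neither.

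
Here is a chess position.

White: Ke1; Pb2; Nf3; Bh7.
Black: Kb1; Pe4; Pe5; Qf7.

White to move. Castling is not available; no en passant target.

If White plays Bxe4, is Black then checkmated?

no

After Bxe4: black king on b1; in check: yes, from the white bishop on e4.
Black has 4 legal replies: Kxb2, Ka2, Kc1, Ka1.
In check but a legal move exists → not checkmate.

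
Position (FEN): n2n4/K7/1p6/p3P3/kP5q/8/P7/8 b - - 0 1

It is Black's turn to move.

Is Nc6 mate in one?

After Nc6: white king on a7; in check: yes, from the black knight on c6.
White has 3 legal replies: Kxa8, Kb7, Ka6.
In check but a legal move exists → not checkmate.

no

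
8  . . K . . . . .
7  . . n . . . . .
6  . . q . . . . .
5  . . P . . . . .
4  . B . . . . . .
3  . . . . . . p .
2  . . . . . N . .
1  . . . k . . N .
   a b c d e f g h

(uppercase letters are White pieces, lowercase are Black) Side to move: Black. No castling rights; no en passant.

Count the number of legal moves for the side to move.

3

Black to move; king on d1.
In check: yes, from the white knight on f2.
Legal moves: Kc2, Kc1, gxf2.
Count: 3.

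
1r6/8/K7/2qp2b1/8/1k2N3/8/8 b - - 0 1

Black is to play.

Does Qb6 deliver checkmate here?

After Qb6: white king on a6; in check: yes, from the black queen on b6.
King squares — a5: attacked by Qb6; b5: attacked by Qb6; b6: attacked by Rb8; a7: attacked by Qb6; b7: attacked by Qb6.
White has no legal moves → checkmate.

yes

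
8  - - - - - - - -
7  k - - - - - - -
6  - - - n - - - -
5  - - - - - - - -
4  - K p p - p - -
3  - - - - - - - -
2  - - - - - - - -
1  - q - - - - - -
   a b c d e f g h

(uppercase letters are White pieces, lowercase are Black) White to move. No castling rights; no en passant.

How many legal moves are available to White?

White to move; king on b4.
In check: yes, from the black queen on b1.
Legal moves: Kc5, Ka5, Ka4, Ka3.
Count: 4.

4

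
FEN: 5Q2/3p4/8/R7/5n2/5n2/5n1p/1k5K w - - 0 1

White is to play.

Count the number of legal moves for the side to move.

White to move; king on h1.
In check: yes, from the black knight on f2.
Legal moves: none.
Count: 0.

0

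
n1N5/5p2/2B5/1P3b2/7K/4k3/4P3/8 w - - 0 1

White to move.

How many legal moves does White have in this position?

17

White to move; king on h4.
In check: no.
Legal moves: Ne7, Na7, Nd6, Nb6, Be8, Bxa8, Bd7, Bb7, Bd5, Be4, Bf3, Bg2, Bh1, Kh5, Kg5, Kg3, b6.
Count: 17.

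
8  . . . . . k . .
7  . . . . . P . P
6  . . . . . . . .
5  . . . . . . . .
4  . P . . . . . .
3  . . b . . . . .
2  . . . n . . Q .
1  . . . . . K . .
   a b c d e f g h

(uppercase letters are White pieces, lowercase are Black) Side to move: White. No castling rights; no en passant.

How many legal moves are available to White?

5

White to move; king on f1.
In check: yes, from the black knight on d2.
Legal moves: Kf2, Ke2, Kg1, Ke1, Qxd2.
Count: 5.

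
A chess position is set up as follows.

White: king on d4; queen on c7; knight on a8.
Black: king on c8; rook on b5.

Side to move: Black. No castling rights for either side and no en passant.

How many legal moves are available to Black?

0

Black to move; king on c8.
In check: yes, from the white queen on c7.
Legal moves: none.
Count: 0.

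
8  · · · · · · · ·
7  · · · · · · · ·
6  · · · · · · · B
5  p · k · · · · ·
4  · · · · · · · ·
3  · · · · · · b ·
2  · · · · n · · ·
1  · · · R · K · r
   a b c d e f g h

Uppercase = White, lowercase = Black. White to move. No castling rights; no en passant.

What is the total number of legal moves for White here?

2

White to move; king on f1.
In check: yes, from the black rook on h1.
Legal moves: Kg2, Kxe2.
Count: 2.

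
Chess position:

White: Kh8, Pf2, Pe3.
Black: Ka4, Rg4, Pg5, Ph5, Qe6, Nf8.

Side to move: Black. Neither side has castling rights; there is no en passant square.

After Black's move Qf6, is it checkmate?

After Qf6: white king on h8; in check: yes, from the black queen on f6.
White has 1 legal reply: Kg8.
In check but a legal move exists → not checkmate.

no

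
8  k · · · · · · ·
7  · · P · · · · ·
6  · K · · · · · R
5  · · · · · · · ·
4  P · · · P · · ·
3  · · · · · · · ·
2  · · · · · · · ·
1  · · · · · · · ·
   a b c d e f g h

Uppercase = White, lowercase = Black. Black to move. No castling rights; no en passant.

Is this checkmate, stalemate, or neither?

stalemate

Black to move; black king on a8.
In check: no.
King squares — a7: attacked by Kb6; b7: attacked by Kb6; b8: attacked by Pc7.
Legal moves for Black: none.
Not in check and no legal moves → stalemate.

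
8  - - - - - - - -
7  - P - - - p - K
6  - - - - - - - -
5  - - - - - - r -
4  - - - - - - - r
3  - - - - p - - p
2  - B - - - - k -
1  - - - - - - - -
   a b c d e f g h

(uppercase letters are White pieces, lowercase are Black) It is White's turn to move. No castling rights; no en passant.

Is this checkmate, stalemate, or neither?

checkmate

White to move; white king on h7.
In check: yes, from the black rook on h4.
King squares — g6: attacked by Rg5; h6: attacked by Rh4; g7: attacked by Rg5; g8: attacked by Rg5; h8: attacked by Rh4.
Legal moves for White: none.
In check with no legal moves → checkmate.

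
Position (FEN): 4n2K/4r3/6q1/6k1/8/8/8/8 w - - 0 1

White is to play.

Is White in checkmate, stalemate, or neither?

stalemate

White to move; white king on h8.
In check: no.
King squares — g7: attacked by Qg6; h7: attacked by Qg6; g8: attacked by Qg6.
Legal moves for White: none.
Not in check and no legal moves → stalemate.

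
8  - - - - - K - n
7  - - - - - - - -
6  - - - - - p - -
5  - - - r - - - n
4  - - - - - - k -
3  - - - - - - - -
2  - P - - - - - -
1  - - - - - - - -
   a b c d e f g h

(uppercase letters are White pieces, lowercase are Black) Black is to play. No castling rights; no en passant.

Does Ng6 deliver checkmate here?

no

After Ng6: white king on f8; in check: yes, from the black knight on g6.
White has 3 legal replies: Kg8, Ke8, Kf7.
In check but a legal move exists → not checkmate.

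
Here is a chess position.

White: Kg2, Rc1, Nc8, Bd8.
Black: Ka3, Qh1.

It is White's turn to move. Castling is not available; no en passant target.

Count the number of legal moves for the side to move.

4

White to move; king on g2.
In check: yes, from the black queen on h1.
Legal moves: Kg3, Kf2, Kxh1, Rxh1.
Count: 4.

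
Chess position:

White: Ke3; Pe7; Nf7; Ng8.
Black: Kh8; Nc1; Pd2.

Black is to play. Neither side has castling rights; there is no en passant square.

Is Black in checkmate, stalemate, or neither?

neither

Black to move; black king on h8.
In check: yes, from the white knight on f7.
Legal moves for Black: Kxg8, Kh7, Kg7.
Black is in check but has 3 legal moves → neither.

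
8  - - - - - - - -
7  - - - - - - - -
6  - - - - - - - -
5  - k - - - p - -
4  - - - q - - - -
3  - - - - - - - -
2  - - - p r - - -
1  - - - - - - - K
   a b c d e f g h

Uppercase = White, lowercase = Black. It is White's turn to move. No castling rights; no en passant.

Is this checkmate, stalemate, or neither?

stalemate

White to move; white king on h1.
In check: no.
King squares — g1: attacked by Qd4; g2: attacked by Re2; h2: attacked by Re2.
Legal moves for White: none.
Not in check and no legal moves → stalemate.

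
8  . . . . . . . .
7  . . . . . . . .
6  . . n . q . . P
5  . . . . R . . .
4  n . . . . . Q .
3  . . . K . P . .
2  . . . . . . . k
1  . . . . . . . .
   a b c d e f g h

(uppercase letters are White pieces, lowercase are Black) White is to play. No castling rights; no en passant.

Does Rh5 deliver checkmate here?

yes

After Rh5: black king on h2; in check: yes, from the white rook on h5.
King squares — g1: attacked by Qg4; h1: attacked by Rh5; g2: attacked by Qg4; g3: attacked by Qg4; h3: attacked by Qg4.
Black has no legal moves → checkmate.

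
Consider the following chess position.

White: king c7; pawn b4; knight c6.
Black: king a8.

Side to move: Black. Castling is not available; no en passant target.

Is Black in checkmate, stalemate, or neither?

stalemate

Black to move; black king on a8.
In check: no.
King squares — a7: attacked by Nc6; b7: attacked by Kc7; b8: attacked by Nc6.
Legal moves for Black: none.
Not in check and no legal moves → stalemate.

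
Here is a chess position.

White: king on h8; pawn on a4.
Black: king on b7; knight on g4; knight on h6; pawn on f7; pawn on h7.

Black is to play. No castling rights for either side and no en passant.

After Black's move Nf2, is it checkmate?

no

After Nf2: white king on h8; in check: no.
White is not in check, so this cannot be checkmate.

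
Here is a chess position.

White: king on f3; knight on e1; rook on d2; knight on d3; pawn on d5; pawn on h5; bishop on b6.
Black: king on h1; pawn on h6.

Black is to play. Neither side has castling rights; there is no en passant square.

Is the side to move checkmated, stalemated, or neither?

stalemate

Black to move; black king on h1.
In check: no.
King squares — g1: attacked by Bb6; g2: attacked by Ne1; h2: attacked by Rd2.
Legal moves for Black: none.
Not in check and no legal moves → stalemate.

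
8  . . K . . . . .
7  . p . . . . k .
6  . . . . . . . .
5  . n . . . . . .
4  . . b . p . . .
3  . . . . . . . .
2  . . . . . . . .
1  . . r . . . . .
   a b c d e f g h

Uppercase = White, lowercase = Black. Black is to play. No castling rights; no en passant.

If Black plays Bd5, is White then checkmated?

After Bd5: white king on c8; in check: yes, from the black rook on c1.
White has 3 legal replies: Kd8, Kb8, Kd7.
In check but a legal move exists → not checkmate.

no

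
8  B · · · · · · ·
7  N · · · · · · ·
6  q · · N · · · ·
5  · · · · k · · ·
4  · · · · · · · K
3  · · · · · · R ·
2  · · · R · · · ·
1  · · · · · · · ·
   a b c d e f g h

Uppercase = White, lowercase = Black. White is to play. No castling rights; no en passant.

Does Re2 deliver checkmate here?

After Re2: black king on e5; in check: yes, from the white rook on e2.
Black has 5 legal replies: Kf6, Kxd6, Kf4, Kd4, Qxe2.
In check but a legal move exists → not checkmate.

no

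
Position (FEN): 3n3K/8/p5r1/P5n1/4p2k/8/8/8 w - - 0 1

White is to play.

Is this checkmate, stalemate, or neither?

stalemate

White to move; white king on h8.
In check: no.
King squares — g7: attacked by Rg6; h7: attacked by Ng5; g8: attacked by Rg6.
Legal moves for White: none.
Not in check and no legal moves → stalemate.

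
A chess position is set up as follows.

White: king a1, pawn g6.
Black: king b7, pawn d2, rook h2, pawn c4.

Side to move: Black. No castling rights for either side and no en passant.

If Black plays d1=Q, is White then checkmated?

After d1=Q: white king on a1; in check: yes, from the black queen on d1.
King squares — b1: attacked by Qd1; a2: attacked by Rh2; b2: attacked by Rh2.
White has no legal moves → checkmate.

yes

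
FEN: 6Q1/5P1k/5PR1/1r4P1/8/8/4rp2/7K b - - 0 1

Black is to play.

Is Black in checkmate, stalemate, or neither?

checkmate

Black to move; black king on h7.
In check: yes, from the white queen on g8.
King squares — g6: attacked by Qg8; h6: attacked by Pg5; g7: attacked by Pf6; g8: attacked by Rg6; h8: attacked by Qg8.
Legal moves for Black: none.
In check with no legal moves → checkmate.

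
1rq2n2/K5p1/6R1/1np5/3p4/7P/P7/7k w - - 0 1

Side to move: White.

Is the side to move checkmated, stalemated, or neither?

White to move; white king on a7.
In check: yes, from the black knight on b5.
King squares — a6: attacked by Qc8; b6: attacked by Rb8; b7: attacked by Rb8; a8: attacked by Rb8; b8: attacked by Qc8.
Legal moves for White: none.
In check with no legal moves → checkmate.

checkmate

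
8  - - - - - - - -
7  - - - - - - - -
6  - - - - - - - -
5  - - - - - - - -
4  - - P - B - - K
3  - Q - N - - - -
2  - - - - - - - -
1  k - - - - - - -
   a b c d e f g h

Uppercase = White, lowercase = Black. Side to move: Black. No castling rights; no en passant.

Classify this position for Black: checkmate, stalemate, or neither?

Black to move; black king on a1.
In check: no.
King squares — b1: attacked by Qb3; a2: attacked by Qb3; b2: attacked by Qb3.
Legal moves for Black: none.
Not in check and no legal moves → stalemate.

stalemate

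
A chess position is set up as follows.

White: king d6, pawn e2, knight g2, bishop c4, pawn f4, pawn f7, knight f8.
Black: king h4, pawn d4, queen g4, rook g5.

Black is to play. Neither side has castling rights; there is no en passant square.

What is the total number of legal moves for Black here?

Black to move; king on h4.
In check: yes, from the white knight on g2.
Legal moves: Kh5, Kh3, Kg3, Qxg2.
Count: 4.

4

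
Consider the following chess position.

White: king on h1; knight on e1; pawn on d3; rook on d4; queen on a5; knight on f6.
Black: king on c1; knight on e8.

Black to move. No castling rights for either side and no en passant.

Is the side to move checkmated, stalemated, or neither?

neither

Black to move; black king on c1.
In check: no.
Legal moves for Black: Ng7, Nc7, Nxf6, Nd6, Kb2, Kd1, Kb1.
Black has 7 legal moves and is not in check → neither.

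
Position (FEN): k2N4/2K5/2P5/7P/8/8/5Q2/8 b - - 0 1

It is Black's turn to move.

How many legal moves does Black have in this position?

0

Black to move; king on a8.
In check: no.
Legal moves: none.
Count: 0.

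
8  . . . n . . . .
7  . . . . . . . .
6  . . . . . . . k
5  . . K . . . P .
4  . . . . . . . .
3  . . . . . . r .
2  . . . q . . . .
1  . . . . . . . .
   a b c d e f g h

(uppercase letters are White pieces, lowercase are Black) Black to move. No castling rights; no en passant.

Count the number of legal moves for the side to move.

Black to move; king on h6.
In check: yes, from the white pawn on g5.
Legal moves: Kh7, Kg7, Kg6, Kh5, Kxg5, Rxg5+, Qxg5+.
Count: 7.

7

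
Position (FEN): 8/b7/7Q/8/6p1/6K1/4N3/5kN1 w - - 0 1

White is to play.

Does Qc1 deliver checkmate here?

After Qc1: black king on f1; in check: yes, from the white queen on c1.
King squares — e1: attacked by Qc1; g1: attacked by Qc1; e2: attacked by Ng1; f2: attacked by Kg3; g2: attacked by Kg3.
Black has no legal moves → checkmate.

yes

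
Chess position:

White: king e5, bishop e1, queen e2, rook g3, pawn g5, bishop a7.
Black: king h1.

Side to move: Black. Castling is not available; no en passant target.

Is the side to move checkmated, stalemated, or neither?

stalemate

Black to move; black king on h1.
In check: no.
King squares — g1: attacked by Rg3; g2: attacked by Qe2; h2: attacked by Qe2.
Legal moves for Black: none.
Not in check and no legal moves → stalemate.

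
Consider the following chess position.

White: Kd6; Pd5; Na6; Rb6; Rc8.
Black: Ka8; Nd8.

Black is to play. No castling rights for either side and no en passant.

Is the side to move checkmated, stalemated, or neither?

neither

Black to move; black king on a8.
In check: yes, from the white rook on c8.
King squares — a7: available; b7: attacked by Rb6; b8: attacked by Na6.
Legal moves for Black: Ka7.
Black is in check but has 1 legal move → neither.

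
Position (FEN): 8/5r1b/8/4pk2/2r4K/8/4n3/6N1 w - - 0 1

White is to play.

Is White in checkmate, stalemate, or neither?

White to move; white king on h4.
In check: yes, from the black rook on c4.
Legal moves for White: Kh5, Kh3.
White is in check but has 2 legal moves → neither.

neither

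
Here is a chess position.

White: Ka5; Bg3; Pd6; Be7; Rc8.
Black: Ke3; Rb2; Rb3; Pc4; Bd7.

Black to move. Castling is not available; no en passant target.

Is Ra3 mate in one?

After Ra3: white king on a5; in check: yes, from the black rook on a3.
King squares — a4: attacked by Ra3; b4: attacked by Rb2; b5: attacked by Rb2; a6: attacked by Ra3; b6: attacked by Rb2.
White has no legal moves → checkmate.

yes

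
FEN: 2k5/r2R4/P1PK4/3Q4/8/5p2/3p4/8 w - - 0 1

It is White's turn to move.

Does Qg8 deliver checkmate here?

yes

After Qg8: black king on c8; in check: yes, from the white queen on g8.
King squares — b7: attacked by Pa6; c7: attacked by Kd6; d7: attacked by Pc6; b8: attacked by Qg8; d8: attacked by Rd7.
Black has no legal moves → checkmate.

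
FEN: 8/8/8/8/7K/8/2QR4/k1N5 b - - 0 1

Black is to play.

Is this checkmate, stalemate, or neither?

Black to move; black king on a1.
In check: no.
King squares — b1: attacked by Qc2; a2: attacked by Nc1; b2: attacked by Qc2.
Legal moves for Black: none.
Not in check and no legal moves → stalemate.

stalemate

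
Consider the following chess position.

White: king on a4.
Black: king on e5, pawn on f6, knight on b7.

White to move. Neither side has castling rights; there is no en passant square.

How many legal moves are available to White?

4

White to move; king on a4.
In check: no.
Legal moves: Kb5, Kb4, Kb3, Ka3.
Count: 4.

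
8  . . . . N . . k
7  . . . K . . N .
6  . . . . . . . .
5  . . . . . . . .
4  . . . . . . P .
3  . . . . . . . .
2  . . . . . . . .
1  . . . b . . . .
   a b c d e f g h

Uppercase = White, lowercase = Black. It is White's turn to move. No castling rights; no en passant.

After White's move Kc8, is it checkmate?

no

After Kc8: black king on h8; in check: no.
Black is not in check, so this cannot be checkmate.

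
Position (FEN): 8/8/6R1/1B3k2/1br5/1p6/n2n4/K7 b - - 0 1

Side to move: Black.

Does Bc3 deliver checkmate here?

yes

After Bc3: white king on a1; in check: yes, from the black bishop on c3.
King squares — b1: attacked by Nd2; a2: attacked by Pb3; b2: attacked by Bc3.
White has no legal moves → checkmate.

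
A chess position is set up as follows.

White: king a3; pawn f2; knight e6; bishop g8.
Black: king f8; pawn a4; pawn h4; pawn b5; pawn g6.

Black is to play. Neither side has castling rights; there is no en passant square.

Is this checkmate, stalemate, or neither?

Black to move; black king on f8.
In check: yes, from the white knight on e6.
Legal moves for Black: Kxg8, Ke8, Ke7.
Black is in check but has 3 legal moves → neither.

neither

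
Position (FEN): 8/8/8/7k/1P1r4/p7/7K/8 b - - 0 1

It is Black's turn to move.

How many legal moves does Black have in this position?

19

Black to move; king on h5.
In check: no.
Legal moves: Kh6, Kg6, Kg5, Kh4, Kg4, Rd8, Rd7, Rd6, Rd5, Rh4+, Rg4, Rf4, Re4, Rc4, Rxb4, Rd3, Rd2+, Rd1, a2.
Count: 19.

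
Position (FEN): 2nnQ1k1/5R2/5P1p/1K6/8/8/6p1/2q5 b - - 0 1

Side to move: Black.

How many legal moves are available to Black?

Black to move; king on g8.
In check: yes, from the white queen on e8.
Legal moves: none.
Count: 0.

0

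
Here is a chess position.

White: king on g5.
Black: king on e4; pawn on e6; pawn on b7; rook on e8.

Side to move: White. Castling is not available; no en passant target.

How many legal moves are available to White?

6

White to move; king on g5.
In check: no.
Legal moves: Kh6, Kg6, Kf6, Kh5, Kh4, Kg4.
Count: 6.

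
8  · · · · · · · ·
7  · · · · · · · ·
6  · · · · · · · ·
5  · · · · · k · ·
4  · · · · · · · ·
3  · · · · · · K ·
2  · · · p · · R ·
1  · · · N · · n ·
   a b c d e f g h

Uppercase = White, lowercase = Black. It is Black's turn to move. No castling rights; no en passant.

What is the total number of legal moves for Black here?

9

Black to move; king on f5.
In check: no.
Legal moves: Kg6, Kf6, Ke6, Kg5, Ke5, Ke4, Nh3, Nf3, Ne2+.
Count: 9.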